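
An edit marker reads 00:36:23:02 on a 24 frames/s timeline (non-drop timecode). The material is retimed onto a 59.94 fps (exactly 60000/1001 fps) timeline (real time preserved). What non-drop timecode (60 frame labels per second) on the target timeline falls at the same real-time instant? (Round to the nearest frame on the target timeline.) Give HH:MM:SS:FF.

00:36:20:54

Source frame index: (0×3600 + 36×60 + 23) × 24 + 2 = 52394.
Real time: 52394 / (24) = 26197/12 s.
Target frame: (26197/12) × (60000/1001) = 130985000/1001 ≈ 130854.146 → 130854.
At 60 labels/s: frame 130854 → 00:36:20:54.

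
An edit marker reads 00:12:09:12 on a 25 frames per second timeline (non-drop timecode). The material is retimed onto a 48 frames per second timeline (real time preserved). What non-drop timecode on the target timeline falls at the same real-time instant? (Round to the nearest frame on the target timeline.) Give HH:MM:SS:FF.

00:12:09:23

Source frame index: (0×3600 + 12×60 + 9) × 25 + 12 = 18237.
Real time: 18237 / (25) = 18237/25 s.
Target frame: (18237/25) × (48) = 875376/25 ≈ 35015.040 → 35015.
At 48 labels/s: frame 35015 → 00:12:09:23.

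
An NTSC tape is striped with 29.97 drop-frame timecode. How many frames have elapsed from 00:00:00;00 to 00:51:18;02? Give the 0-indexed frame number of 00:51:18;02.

Complete 10-minute blocks: 5, each 17982 frames → 89910.
Remaining 1 whole minute in the current block: 1800 + 0 × 1798 = 1800 frames.
Within the current minute: 18 × 30 + 2 − 2 = 540 (labels ;00/;01 skipped at this minute). Total = 89910 + 1800 + 540 = 92250.

92250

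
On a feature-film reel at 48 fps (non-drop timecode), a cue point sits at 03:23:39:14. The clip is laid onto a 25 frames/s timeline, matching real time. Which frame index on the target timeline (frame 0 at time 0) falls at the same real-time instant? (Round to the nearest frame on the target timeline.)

Source frame index: (3×3600 + 23×60 + 39) × 48 + 14 = 586526.
Real time: 586526 / (48) = 293263/24 s.
Target frame: (293263/24) × (25) = 7331575/24 ≈ 305482.292 → 305482.

frame 305482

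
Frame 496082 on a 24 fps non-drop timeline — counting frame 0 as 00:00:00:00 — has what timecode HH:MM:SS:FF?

496082 ÷ 24 = 20670 full seconds, remainder 2 frames.
20670 s = 5 h 44 min 30 s.
Timecode: 05:44:30:02.

05:44:30:02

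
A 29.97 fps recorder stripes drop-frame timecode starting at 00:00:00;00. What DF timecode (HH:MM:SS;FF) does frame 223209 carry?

Each 10-minute DF block holds 10 × 60 × 30 − 9 × 2 = 17982 frames. 223209 ÷ 17982 → 12 full blocks, remainder 7425.
Within the partial block the first minute is 1800 frames and each further minute 1798, so 4 further minute boundaries passed. Total skipped labels = 18 × 12 + 2 × 4 = 224.
Non-drop label index = 223209 + 224 = 223433; at 30 labels/s that is 02:04:07:23, i.e. DF 02:04:07;23.

02:04:07;23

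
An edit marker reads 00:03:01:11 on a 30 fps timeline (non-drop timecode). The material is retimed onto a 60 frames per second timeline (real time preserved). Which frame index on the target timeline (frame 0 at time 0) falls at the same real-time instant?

Source frame index: (0×3600 + 3×60 + 1) × 30 + 11 = 5441.
Real time: 5441 / (30) = 5441/30 s.
Target frame: (5441/30) × (60) = 10882.

frame 10882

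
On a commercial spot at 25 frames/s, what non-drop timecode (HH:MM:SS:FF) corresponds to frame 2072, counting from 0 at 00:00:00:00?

00:01:22:22

2072 ÷ 25 = 82 full seconds, remainder 22 frames.
82 s = 0 h 1 min 22 s.
Timecode: 00:01:22:22.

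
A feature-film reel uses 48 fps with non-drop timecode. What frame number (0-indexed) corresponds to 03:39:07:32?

Total seconds to the label: (3 × 3600 + 39 × 60 + 7) = 13147.
Frame index = 13147 × 48 + 32 = 631088.

frame 631088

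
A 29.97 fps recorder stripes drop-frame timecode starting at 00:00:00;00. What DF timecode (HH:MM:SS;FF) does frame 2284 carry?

Each 10-minute DF block holds 10 × 60 × 30 − 9 × 2 = 17982 frames. 2284 ÷ 17982 → 0 full blocks, remainder 2284.
Within the partial block the first minute is 1800 frames and each further minute 1798, so 1 further minute boundary passed. Total skipped labels = 18 × 0 + 2 × 1 = 2.
Non-drop label index = 2284 + 2 = 2286; at 30 labels/s that is 00:01:16:06, i.e. DF 00:01:16;06.

00:01:16;06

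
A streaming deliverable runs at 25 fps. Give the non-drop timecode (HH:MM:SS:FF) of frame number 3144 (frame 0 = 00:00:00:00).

00:02:05:19

3144 ÷ 25 = 125 full seconds, remainder 19 frames.
125 s = 0 h 2 min 5 s.
Timecode: 00:02:05:19.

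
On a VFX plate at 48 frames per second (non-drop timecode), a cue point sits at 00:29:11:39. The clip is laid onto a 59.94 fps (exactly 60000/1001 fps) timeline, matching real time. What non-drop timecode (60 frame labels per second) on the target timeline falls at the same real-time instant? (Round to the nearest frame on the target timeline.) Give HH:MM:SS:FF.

00:29:10:04

Source frame index: (0×3600 + 29×60 + 11) × 48 + 39 = 84087.
Real time: 84087 / (48) = 28029/16 s.
Target frame: (28029/16) × (60000/1001) = 105108750/1001 ≈ 105003.746 → 105004.
At 60 labels/s: frame 105004 → 00:29:10:04.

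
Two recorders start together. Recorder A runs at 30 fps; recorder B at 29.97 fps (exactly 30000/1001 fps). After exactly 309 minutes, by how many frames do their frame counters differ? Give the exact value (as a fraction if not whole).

309 min = 18540 s.
A emits 30 × 18540 = 556200 frames; B emits 30000/1001 × 18540 = 556200000/1001.
Difference = 556200/1001 frames (≈ 555.6444); B is behind A.

556200/1001 frames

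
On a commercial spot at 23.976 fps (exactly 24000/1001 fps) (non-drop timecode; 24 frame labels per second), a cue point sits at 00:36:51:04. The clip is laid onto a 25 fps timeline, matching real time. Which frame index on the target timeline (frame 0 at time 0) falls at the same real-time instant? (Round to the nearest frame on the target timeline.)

Source frame index: (0×3600 + 36×60 + 51) × 24 + 4 = 53068.
Real time: 53068 / (24000/1001) = 13280267/6000 s.
Target frame: (13280267/6000) × (25) = 13280267/240 ≈ 55334.446 → 55334.

frame 55334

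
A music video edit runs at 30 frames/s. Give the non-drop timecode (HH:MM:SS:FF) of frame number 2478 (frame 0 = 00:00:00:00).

2478 ÷ 30 = 82 full seconds, remainder 18 frames.
82 s = 0 h 1 min 22 s.
Timecode: 00:01:22:18.

00:01:22:18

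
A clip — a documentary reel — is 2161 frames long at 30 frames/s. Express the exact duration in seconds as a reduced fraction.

Running time = 2161 ÷ (30) = 2161 × 1/30 = 2161/30 s.

2161/30 seconds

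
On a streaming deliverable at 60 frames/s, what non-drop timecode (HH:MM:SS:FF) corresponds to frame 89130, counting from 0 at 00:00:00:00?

89130 ÷ 60 = 1485 full seconds, remainder 30 frames.
1485 s = 0 h 24 min 45 s.
Timecode: 00:24:45:30.

00:24:45:30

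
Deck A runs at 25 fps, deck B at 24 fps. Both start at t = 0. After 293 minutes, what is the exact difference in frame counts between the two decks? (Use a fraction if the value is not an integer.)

17580 frames

293 min = 17580 s.
A emits 25 × 17580 = 439500 frames; B emits 24 × 17580 = 421920.
Difference = 17580 frames; B is behind A.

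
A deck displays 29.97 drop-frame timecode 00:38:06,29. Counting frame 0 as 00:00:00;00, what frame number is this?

68539

Complete 10-minute blocks: 3, each 17982 frames → 53946.
Remaining 8 whole minutes in the current block: 1800 + 7 × 1798 = 14386 frames.
Within the current minute: 6 × 30 + 29 − 2 = 207 (labels ;00/;01 skipped at this minute). Total = 53946 + 14386 + 207 = 68539.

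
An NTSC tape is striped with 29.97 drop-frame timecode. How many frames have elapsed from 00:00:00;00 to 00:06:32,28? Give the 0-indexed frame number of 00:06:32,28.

11776

Complete 10-minute blocks: 0, each 17982 frames → 0.
Remaining 6 whole minutes in the current block: 1800 + 5 × 1798 = 10790 frames.
Within the current minute: 32 × 30 + 28 − 2 = 986 (labels ;00/;01 skipped at this minute). Total = 0 + 10790 + 986 = 11776.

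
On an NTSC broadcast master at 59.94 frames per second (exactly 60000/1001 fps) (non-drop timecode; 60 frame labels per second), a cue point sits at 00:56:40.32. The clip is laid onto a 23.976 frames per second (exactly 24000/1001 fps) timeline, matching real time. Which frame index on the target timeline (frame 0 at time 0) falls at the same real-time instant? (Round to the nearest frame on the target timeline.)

Source frame index: (0×3600 + 56×60 + 40) × 60 + 32 = 204032.
Real time: 204032 / (60000/1001) = 6382376/1875 s.
Target frame: (6382376/1875) × (24000/1001) = 408064/5 ≈ 81612.800 → 81613.

frame 81613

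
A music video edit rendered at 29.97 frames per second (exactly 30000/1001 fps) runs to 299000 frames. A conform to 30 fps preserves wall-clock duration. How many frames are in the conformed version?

Target frames = source frames × (target rate / source rate) = 299000 × (30)/(30000/1001) = 299000 × 1001/1000 = 299299.

299299 frames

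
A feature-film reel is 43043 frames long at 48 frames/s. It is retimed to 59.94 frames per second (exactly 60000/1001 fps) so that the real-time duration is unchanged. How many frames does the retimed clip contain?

Target frames = source frames × (target rate / source rate) = 43043 × (60000/1001)/(48) = 43043 × 1250/1001 = 53750.

53750 frames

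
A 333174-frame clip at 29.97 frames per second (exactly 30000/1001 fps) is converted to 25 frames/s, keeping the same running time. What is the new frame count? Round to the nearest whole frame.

277923 frames

Frames at target rate = 333174 × (25) / (30000/1001) = 55584529/200 ≈ 277922.645.
Nearest whole frame: 277923.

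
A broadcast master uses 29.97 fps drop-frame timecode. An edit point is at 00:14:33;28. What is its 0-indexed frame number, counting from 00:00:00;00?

Complete 10-minute blocks: 1, each 17982 frames → 17982.
Remaining 4 whole minutes in the current block: 1800 + 3 × 1798 = 7194 frames.
Within the current minute: 33 × 30 + 28 − 2 = 1016 (labels ;00/;01 skipped at this minute). Total = 17982 + 7194 + 1016 = 26192.

26192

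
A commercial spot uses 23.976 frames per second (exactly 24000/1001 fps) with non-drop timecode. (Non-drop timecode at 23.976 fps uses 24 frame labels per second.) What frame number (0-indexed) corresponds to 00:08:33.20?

frame 12332

Total seconds to the label: (0 × 3600 + 8 × 60 + 33) = 513.
Frame index = 513 × 24 + 20 = 12332.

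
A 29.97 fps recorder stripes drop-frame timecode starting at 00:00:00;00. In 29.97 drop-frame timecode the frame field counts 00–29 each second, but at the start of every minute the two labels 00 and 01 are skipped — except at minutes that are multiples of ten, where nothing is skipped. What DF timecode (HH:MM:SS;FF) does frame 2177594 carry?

Ten DF minutes hold 17982 frames, so frame 2177594 lies in block 121 (frames 2175822–2193803) with 1772 frames into that block.
The block's first minute is 1800 frames and the rest 1798 each; 1772 frames reaches minute 0, so 121 × 18 + 0 × 2 = 2178 labels have been skipped so far.
Adding those back, label number 2177594 + 2178 = 2179772 at 30 labels/s is 72659 s + 2 f = 20 h 10 min 59 s frame 2, i.e. 20:10:59;02.

20:10:59;02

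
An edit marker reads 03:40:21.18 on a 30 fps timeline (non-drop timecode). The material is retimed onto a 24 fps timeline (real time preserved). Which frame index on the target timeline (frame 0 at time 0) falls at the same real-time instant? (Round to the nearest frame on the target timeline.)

frame 317318

Source frame index: (3×3600 + 40×60 + 21) × 30 + 18 = 396648.
Real time: 396648 / (30) = 66108/5 s.
Target frame: (66108/5) × (24) = 1586592/5 ≈ 317318.400 → 317318.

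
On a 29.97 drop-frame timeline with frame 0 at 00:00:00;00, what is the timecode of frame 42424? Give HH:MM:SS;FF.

00:23:35;16

Each 10-minute DF block holds 10 × 60 × 30 − 9 × 2 = 17982 frames. 42424 ÷ 17982 → 2 full blocks, remainder 6460.
Within the partial block the first minute is 1800 frames and each further minute 1798, so 3 further minute boundaries passed. Total skipped labels = 18 × 2 + 2 × 3 = 42.
Non-drop label index = 42424 + 42 = 42466; at 30 labels/s that is 00:23:35:16, i.e. DF 00:23:35;16.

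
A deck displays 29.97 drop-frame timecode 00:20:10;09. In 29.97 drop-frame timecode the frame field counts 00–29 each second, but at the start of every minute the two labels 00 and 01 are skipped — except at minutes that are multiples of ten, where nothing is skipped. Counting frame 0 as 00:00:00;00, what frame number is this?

36273

As if non-drop at 30 labels/s: (0 × 3600 + 20 × 60 + 10) × 30 + 9 = 36309.
Minute boundaries passed: 20; those not divisible by 10: 20 − 2 = 18; dropped labels = 2 × 18 = 36.
Actual frame index = 36309 − 36 = 36273.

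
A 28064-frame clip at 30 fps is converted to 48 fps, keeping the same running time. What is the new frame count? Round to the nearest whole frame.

Frames at target rate = 28064 × (48) / (30) = 224512/5 ≈ 44902.400.
Nearest whole frame: 44902.

44902 frames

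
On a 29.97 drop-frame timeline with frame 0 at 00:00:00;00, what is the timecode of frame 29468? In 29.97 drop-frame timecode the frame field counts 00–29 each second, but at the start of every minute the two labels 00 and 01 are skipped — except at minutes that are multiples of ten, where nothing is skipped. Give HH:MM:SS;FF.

00:16:23;08

Ten DF minutes hold 17982 frames, so frame 29468 lies in block 1 (frames 17982–35963) with 11486 frames into that block.
The block's first minute is 1800 frames and the rest 1798 each; 11486 frames reaches minute 6, so 1 × 18 + 6 × 2 = 30 labels have been skipped so far.
Adding those back, label number 29468 + 30 = 29498 at 30 labels/s is 983 s + 8 f = 0 h 16 min 23 s frame 8, i.e. 00:16:23;08.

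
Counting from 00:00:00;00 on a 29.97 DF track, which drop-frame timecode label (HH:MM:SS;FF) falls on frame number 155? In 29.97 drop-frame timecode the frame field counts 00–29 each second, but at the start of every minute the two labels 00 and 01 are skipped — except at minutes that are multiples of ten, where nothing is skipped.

00:00:05;05

Each 10-minute DF block holds 10 × 60 × 30 − 9 × 2 = 17982 frames. 155 ÷ 17982 → 0 full blocks, remainder 155.
Within the partial block the first minute is 1800 frames and each further minute 1798, so 0 further minute boundaries passed. Total skipped labels = 18 × 0 + 2 × 0 = 0.
Non-drop label index = 155 + 0 = 155; at 30 labels/s that is 00:00:05:05, i.e. DF 00:00:05;05.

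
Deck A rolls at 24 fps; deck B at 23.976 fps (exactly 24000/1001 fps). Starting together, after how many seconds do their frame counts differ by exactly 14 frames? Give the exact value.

The gap grows by |24000/1001 − 24| = 24/1001 frames per second.
Time for a 14-frame gap: 14 ÷ (24/1001) = 7007/12 s.

7007/12 seconds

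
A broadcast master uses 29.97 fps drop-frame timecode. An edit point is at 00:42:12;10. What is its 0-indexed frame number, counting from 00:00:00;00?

Complete 10-minute blocks: 4, each 17982 frames → 71928.
Remaining 2 whole minutes in the current block: 1800 + 1 × 1798 = 3598 frames.
Within the current minute: 12 × 30 + 10 − 2 = 368 (labels ;00/;01 skipped at this minute). Total = 71928 + 3598 + 368 = 75894.

75894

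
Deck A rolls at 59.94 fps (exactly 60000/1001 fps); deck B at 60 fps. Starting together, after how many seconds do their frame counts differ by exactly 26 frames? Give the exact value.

The gap grows by |60 − 60000/1001| = 60/1001 frames per second.
Time for a 26-frame gap: 26 ÷ (60/1001) = 13013/30 s.

13013/30 seconds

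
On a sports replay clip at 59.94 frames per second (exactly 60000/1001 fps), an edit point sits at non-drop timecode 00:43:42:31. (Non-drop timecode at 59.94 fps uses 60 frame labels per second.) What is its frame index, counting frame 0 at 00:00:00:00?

Total seconds to the label: (0 × 3600 + 43 × 60 + 42) = 2622.
Frame index = 2622 × 60 + 31 = 157351.

157351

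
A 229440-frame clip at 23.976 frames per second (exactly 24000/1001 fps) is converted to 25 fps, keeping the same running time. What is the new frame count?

239239 frames

Target frames = source frames × (target rate / source rate) = 229440 × (25)/(24000/1001) = 229440 × 1001/960 = 239239.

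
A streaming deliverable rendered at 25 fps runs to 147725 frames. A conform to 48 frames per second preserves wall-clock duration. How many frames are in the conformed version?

283632 frames

Target frames = source frames × (target rate / source rate) = 147725 × (48)/(25) = 147725 × 48/25 = 283632.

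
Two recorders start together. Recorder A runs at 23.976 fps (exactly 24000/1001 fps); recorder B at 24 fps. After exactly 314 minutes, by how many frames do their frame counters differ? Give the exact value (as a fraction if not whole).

452160/1001 frames

314 min = 18840 s.
A emits 24000/1001 × 18840 = 452160000/1001 frames; B emits 24 × 18840 = 452160.
Difference = 452160/1001 frames (≈ 451.7083); B is ahead of A.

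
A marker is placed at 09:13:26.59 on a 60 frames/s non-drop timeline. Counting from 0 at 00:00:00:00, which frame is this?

Total seconds to the label: (9 × 3600 + 13 × 60 + 26) = 33206.
Frame index = 33206 × 60 + 59 = 1992419.

frame 1992419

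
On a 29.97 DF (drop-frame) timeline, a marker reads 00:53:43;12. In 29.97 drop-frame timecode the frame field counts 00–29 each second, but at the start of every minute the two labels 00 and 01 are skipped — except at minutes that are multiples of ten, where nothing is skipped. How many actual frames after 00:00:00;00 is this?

96606

As if non-drop at 30 labels/s: (0 × 3600 + 53 × 60 + 43) × 30 + 12 = 96702.
Minute boundaries passed: 53; those not divisible by 10: 53 − 5 = 48; dropped labels = 2 × 48 = 96.
Actual frame index = 96702 − 96 = 96606.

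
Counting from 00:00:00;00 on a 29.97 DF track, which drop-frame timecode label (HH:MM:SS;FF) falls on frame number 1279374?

11:51:28;14

Ten DF minutes hold 17982 frames, so frame 1279374 lies in block 71 (frames 1276722–1294703) with 2652 frames into that block.
The block's first minute is 1800 frames and the rest 1798 each; 2652 frames reaches minute 1, so 71 × 18 + 1 × 2 = 1280 labels have been skipped so far.
Adding those back, label number 1279374 + 1280 = 1280654 at 30 labels/s is 42688 s + 14 f = 11 h 51 min 28 s frame 14, i.e. 11:51:28;14.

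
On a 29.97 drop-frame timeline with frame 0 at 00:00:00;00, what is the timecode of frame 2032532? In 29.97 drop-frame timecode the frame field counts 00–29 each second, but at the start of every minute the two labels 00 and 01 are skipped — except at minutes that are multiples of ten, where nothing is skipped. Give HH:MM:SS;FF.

18:50:18;26

Each 10-minute DF block holds 10 × 60 × 30 − 9 × 2 = 17982 frames. 2032532 ÷ 17982 → 113 full blocks, remainder 566.
Within the partial block the first minute is 1800 frames and each further minute 1798, so 0 further minute boundaries passed. Total skipped labels = 18 × 113 + 2 × 0 = 2034.
Non-drop label index = 2032532 + 2034 = 2034566; at 30 labels/s that is 18:50:18:26, i.e. DF 18:50:18;26.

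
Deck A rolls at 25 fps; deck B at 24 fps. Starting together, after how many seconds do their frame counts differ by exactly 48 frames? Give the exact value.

The gap grows by |24 − 25| = 1 frame per second.
Time for a 48-frame gap: 48 ÷ (1) = 48 s.

48 seconds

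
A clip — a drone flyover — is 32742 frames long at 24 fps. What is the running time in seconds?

1364.25 seconds

Running time = 32742 / (24) = 1364.25 s.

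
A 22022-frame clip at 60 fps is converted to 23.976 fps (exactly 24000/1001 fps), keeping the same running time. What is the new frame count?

8800 frames

Target frames = source frames × (target rate / source rate) = 22022 × (24000/1001)/(60) = 22022 × 400/1001 = 8800.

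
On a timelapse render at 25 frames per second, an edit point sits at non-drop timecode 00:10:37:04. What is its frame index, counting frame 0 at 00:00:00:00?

Total seconds to the label: (0 × 3600 + 10 × 60 + 37) = 637.
Frame index = 637 × 25 + 4 = 15929.

15929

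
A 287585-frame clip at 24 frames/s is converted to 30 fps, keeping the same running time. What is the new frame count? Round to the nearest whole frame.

Frames at target rate = 287585 × (30) / (24) = 1437925/4 ≈ 359481.250.
Nearest whole frame: 359481.

359481 frames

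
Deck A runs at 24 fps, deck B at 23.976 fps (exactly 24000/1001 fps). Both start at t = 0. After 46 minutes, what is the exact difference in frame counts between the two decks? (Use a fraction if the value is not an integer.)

46 min = 2760 s.
A emits 24 × 2760 = 66240 frames; B emits 24000/1001 × 2760 = 66240000/1001.
Difference = 66240/1001 frames (≈ 66.1738); B is behind A.

66240/1001 frames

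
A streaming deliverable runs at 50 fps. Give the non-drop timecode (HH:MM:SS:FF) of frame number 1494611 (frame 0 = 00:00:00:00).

08:18:12:11

1494611 ÷ 50 = 29892 full seconds, remainder 11 frames.
29892 s = 8 h 18 min 12 s.
Timecode: 08:18:12:11.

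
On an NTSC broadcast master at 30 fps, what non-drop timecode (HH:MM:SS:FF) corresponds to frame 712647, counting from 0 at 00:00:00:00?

712647 ÷ 30 = 23754 full seconds, remainder 27 frames.
23754 s = 6 h 35 min 54 s.
Timecode: 06:35:54:27.

06:35:54:27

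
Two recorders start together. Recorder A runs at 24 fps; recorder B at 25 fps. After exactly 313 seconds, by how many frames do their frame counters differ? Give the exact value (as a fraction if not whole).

A emits 24 × 313 = 7512 frames; B emits 25 × 313 = 7825.
Difference = 313 frames; B is ahead of A.

313 frames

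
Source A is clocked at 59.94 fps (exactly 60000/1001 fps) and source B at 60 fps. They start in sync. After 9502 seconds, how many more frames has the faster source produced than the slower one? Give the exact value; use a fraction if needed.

A emits 60000/1001 × 9502 = 570120000/1001 frames; B emits 60 × 9502 = 570120.
Difference = 570120/1001 frames (≈ 569.5504); B is ahead of A.

570120/1001 frames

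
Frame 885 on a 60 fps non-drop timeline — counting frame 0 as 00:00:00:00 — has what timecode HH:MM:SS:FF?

00:00:14:45

885 ÷ 60 = 14 full seconds, remainder 45 frames.
14 s = 0 h 0 min 14 s.
Timecode: 00:00:14:45.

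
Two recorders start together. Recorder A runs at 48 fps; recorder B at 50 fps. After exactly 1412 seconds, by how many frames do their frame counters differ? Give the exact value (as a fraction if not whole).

2824 frames

A emits 48 × 1412 = 67776 frames; B emits 50 × 1412 = 70600.
Difference = 2824 frames; B is ahead of A.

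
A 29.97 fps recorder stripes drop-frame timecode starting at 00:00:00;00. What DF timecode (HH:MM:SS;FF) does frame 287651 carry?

Ten DF minutes hold 17982 frames, so frame 287651 lies in block 15 (frames 269730–287711) with 17921 frames into that block.
The block's first minute is 1800 frames and the rest 1798 each; 17921 frames reaches minute 9, so 15 × 18 + 9 × 2 = 288 labels have been skipped so far.
Adding those back, label number 287651 + 288 = 287939 at 30 labels/s is 9597 s + 29 f = 2 h 39 min 57 s frame 29, i.e. 02:39:57;29.

02:39:57;29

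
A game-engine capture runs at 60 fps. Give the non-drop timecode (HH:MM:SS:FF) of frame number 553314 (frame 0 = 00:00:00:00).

02:33:41:54

553314 ÷ 60 = 9221 full seconds, remainder 54 frames.
9221 s = 2 h 33 min 41 s.
Timecode: 02:33:41:54.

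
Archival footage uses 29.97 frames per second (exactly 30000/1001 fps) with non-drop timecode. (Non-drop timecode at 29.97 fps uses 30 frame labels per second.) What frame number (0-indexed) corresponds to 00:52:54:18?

frame 95238

Total seconds to the label: (0 × 3600 + 52 × 60 + 54) = 3174.
Frame index = 3174 × 30 + 18 = 95238.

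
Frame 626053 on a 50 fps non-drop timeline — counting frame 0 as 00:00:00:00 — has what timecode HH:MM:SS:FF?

03:28:41:03

626053 ÷ 50 = 12521 full seconds, remainder 3 frames.
12521 s = 3 h 28 min 41 s.
Timecode: 03:28:41:03.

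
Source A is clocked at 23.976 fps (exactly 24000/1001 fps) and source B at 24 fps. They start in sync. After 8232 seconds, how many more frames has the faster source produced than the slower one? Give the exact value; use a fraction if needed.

28224/143 frames

A emits 24000/1001 × 8232 = 28224000/143 frames; B emits 24 × 8232 = 197568.
Difference = 28224/143 frames (≈ 197.3706); B is ahead of A.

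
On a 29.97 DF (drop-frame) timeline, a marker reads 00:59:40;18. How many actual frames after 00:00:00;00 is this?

107310

As if non-drop at 30 labels/s: (0 × 3600 + 59 × 60 + 40) × 30 + 18 = 107418.
Minute boundaries passed: 59; those not divisible by 10: 59 − 5 = 54; dropped labels = 2 × 54 = 108.
Actual frame index = 107418 − 108 = 107310.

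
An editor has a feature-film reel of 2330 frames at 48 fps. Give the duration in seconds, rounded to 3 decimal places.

48.542 seconds

Running time = 2330 × 1/48 = 1165/24 s ≈ 48.542 s.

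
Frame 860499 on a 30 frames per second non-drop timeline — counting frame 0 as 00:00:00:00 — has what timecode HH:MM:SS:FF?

860499 ÷ 30 = 28683 full seconds, remainder 9 frames.
28683 s = 7 h 58 min 3 s.
Timecode: 07:58:03:09.

07:58:03:09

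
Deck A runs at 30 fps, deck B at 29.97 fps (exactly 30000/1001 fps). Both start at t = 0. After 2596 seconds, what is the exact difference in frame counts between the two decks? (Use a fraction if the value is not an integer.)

7080/91 frames

A emits 30 × 2596 = 77880 frames; B emits 30000/1001 × 2596 = 7080000/91.
Difference = 7080/91 frames (≈ 77.8022); B is behind A.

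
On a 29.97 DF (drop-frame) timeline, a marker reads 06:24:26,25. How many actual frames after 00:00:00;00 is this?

As if non-drop at 30 labels/s: (6 × 3600 + 24 × 60 + 26) × 30 + 25 = 692005.
Minute boundaries passed: 384; those not divisible by 10: 384 − 38 = 346; dropped labels = 2 × 346 = 692.
Actual frame index = 692005 − 692 = 691313.

691313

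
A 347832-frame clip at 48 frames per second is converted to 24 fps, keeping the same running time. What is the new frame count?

Target frames = source frames × (target rate / source rate) = 347832 × (24)/(48) = 347832 × 1/2 = 173916.

173916 frames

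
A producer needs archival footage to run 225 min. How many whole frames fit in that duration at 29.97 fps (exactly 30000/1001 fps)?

404595 frames

225 min = 13500 s.
Frames = 13500 × 30000/1001 = 405000000/1001 ≈ 404595.4046.
Complete frames: 404595.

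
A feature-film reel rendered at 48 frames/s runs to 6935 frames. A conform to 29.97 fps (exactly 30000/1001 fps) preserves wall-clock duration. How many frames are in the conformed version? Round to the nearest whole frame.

4330 frames

Frames at target rate = 6935 × (30000/1001) / (48) = 4334375/1001 ≈ 4330.045.
Nearest whole frame: 4330.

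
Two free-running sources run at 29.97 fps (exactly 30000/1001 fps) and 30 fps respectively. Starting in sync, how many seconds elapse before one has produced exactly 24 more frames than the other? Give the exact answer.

800.8 seconds

The gap grows by |30 − 30000/1001| = 30/1001 frames per second.
Time for a 24-frame gap: 24 ÷ (30/1001) = 800.8 s.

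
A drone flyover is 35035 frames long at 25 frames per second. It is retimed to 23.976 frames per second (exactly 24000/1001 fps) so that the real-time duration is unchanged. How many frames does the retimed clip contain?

Target frames = source frames × (target rate / source rate) = 35035 × (24000/1001)/(25) = 35035 × 960/1001 = 33600.

33600 frames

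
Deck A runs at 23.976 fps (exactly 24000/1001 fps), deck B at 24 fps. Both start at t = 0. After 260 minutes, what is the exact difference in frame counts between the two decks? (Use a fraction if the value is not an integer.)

260 min = 15600 s.
A emits 24000/1001 × 15600 = 28800000/77 frames; B emits 24 × 15600 = 374400.
Difference = 28800/77 frames (≈ 374.0260); B is ahead of A.

28800/77 frames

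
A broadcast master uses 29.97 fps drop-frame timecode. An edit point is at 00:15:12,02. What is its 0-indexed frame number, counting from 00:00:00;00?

27334

Complete 10-minute blocks: 1, each 17982 frames → 17982.
Remaining 5 whole minutes in the current block: 1800 + 4 × 1798 = 8992 frames.
Within the current minute: 12 × 30 + 2 − 2 = 360 (labels ;00/;01 skipped at this minute). Total = 17982 + 8992 + 360 = 27334.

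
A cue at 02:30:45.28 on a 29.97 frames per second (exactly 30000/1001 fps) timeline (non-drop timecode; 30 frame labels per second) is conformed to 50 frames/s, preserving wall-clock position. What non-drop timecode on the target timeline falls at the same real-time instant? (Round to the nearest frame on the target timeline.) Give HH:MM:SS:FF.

Source frame index: (2×3600 + 30×60 + 45) × 30 + 28 = 271378.
Real time: 271378 / (30000/1001) = 135824689/15000 s.
Target frame: (135824689/15000) × (50) = 135824689/300 ≈ 452748.963 → 452749.
At 50 labels/s: frame 452749 → 02:30:54:49.

02:30:54:49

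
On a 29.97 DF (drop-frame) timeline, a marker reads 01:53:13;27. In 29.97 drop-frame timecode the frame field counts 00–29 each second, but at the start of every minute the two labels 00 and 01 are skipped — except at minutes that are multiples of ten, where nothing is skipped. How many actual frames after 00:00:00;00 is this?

Complete 10-minute blocks: 11, each 17982 frames → 197802.
Remaining 3 whole minutes in the current block: 1800 + 2 × 1798 = 5396 frames.
Within the current minute: 13 × 30 + 27 − 2 = 415 (labels ;00/;01 skipped at this minute). Total = 197802 + 5396 + 415 = 203613.

203613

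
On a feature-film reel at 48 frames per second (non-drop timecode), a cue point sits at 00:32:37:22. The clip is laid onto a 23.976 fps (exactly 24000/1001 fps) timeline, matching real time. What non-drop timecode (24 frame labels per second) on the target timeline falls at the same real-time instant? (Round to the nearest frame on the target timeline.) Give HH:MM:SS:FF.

00:32:35:12

Source frame index: (0×3600 + 32×60 + 37) × 48 + 22 = 93958.
Real time: 93958 / (48) = 46979/24 s.
Target frame: (46979/24) × (24000/1001) = 46979000/1001 ≈ 46932.068 → 46932.
At 24 labels/s: frame 46932 → 00:32:35:12.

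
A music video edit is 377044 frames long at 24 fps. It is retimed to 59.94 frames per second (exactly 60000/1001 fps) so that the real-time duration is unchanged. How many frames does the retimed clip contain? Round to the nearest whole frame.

941668 frames

Frames at target rate = 377044 × (60000/1001) / (24) = 942610000/1001 ≈ 941668.332.
Nearest whole frame: 941668.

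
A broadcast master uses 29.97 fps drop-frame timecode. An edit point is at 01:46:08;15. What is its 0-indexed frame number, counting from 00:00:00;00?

190863

As if non-drop at 30 labels/s: (1 × 3600 + 46 × 60 + 8) × 30 + 15 = 191055.
Minute boundaries passed: 106; those not divisible by 10: 106 − 10 = 96; dropped labels = 2 × 96 = 192.
Actual frame index = 191055 − 192 = 190863.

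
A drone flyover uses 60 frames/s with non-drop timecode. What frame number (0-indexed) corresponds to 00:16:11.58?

58318

Total seconds to the label: (0 × 3600 + 16 × 60 + 11) = 971.
Frame index = 971 × 60 + 58 = 58318.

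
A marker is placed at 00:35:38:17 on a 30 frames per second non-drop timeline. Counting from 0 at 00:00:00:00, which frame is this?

64157

Total seconds to the label: (0 × 3600 + 35 × 60 + 38) = 2138.
Frame index = 2138 × 30 + 17 = 64157.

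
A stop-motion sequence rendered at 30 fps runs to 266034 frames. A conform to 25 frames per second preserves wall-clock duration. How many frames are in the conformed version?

221695 frames

Frames at target rate = 266034 × (25) / (30) = 221695.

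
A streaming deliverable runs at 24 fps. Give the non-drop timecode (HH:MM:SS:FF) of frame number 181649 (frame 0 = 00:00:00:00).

02:06:08:17

181649 ÷ 24 = 7568 full seconds, remainder 17 frames.
7568 s = 2 h 6 min 8 s.
Timecode: 02:06:08:17.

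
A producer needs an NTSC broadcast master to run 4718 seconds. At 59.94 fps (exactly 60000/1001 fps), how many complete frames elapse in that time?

282797 frames

Frames = 4718 × 60000/1001 = 40440000/143 ≈ 282797.2028.
Complete frames: 282797.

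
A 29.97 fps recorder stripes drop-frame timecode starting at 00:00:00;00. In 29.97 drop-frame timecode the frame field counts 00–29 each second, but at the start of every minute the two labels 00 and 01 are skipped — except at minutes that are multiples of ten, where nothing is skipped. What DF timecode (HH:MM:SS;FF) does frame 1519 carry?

Ten DF minutes hold 17982 frames, so frame 1519 lies in block 0 (frames 0–17981) with 1519 frames into that block.
The block's first minute is 1800 frames and the rest 1798 each; 1519 frames reaches minute 0, so 0 × 18 + 0 × 2 = 0 labels have been skipped so far.
Adding those back, label number 1519 + 0 = 1519 at 30 labels/s is 50 s + 19 f = 0 h 0 min 50 s frame 19, i.e. 00:00:50;19.

00:00:50;19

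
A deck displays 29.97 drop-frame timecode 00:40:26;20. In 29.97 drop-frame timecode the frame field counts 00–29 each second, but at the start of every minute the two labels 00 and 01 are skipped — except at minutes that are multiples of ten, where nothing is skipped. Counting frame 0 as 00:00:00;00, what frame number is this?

72728

As if non-drop at 30 labels/s: (0 × 3600 + 40 × 60 + 26) × 30 + 20 = 72800.
Minute boundaries passed: 40; those not divisible by 10: 40 − 4 = 36; dropped labels = 2 × 36 = 72.
Actual frame index = 72800 − 72 = 72728.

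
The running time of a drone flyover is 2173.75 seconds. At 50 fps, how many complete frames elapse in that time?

108687 frames

Frames = 2173.75 × 50 = 217375/2 ≈ 108687.5000.
Complete frames: 108687.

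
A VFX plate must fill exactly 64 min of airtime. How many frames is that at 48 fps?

64 min = 3840 s.
Frames = 3840 × 48 = 184320.

184320 frames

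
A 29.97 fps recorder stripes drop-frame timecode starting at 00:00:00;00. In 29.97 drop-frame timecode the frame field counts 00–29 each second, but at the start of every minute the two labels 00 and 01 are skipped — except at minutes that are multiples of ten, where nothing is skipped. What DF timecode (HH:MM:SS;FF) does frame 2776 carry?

00:01:32;18

Ten DF minutes hold 17982 frames, so frame 2776 lies in block 0 (frames 0–17981) with 2776 frames into that block.
The block's first minute is 1800 frames and the rest 1798 each; 2776 frames reaches minute 1, so 0 × 18 + 1 × 2 = 2 labels have been skipped so far.
Adding those back, label number 2776 + 2 = 2778 at 30 labels/s is 92 s + 18 f = 0 h 1 min 32 s frame 18, i.e. 00:01:32;18.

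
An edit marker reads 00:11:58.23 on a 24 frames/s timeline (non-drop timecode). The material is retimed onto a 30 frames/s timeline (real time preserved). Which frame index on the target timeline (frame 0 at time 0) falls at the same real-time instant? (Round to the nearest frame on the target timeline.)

frame 21569

Source frame index: (0×3600 + 11×60 + 58) × 24 + 23 = 17255.
Real time: 17255 / (24) = 17255/24 s.
Target frame: (17255/24) × (30) = 86275/4 ≈ 21568.750 → 21569.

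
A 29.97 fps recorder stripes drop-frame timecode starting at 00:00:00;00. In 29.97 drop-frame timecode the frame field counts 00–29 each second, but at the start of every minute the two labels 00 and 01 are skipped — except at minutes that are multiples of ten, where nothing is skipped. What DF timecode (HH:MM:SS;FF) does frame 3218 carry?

00:01:47;10

Each 10-minute DF block holds 10 × 60 × 30 − 9 × 2 = 17982 frames. 3218 ÷ 17982 → 0 full blocks, remainder 3218.
Within the partial block the first minute is 1800 frames and each further minute 1798, so 1 further minute boundary passed. Total skipped labels = 18 × 0 + 2 × 1 = 2.
Non-drop label index = 3218 + 2 = 3220; at 30 labels/s that is 00:01:47:10, i.e. DF 00:01:47;10.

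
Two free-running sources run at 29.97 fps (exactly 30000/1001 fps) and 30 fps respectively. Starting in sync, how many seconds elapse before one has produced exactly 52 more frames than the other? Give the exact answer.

The gap grows by |30 − 30000/1001| = 30/1001 frames per second.
Time for a 52-frame gap: 52 ÷ (30/1001) = 26026/15 s.

26026/15 seconds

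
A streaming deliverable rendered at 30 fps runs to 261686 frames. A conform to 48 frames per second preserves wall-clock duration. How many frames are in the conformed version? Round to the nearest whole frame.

Frames at target rate = 261686 × (48) / (30) = 2093488/5 ≈ 418697.600.
Nearest whole frame: 418698.

418698 frames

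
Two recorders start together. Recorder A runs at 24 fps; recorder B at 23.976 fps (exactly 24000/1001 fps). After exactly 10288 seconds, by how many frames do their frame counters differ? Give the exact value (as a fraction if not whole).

A emits 24 × 10288 = 246912 frames; B emits 24000/1001 × 10288 = 246912000/1001.
Difference = 246912/1001 frames (≈ 246.6653); B is behind A.

246912/1001 frames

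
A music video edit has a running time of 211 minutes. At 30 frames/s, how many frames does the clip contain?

379800 frames

211 min = 12660 s.
Frames = 12660 × 30 = 379800.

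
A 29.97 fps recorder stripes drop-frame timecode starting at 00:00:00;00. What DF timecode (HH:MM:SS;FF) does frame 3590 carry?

Each 10-minute DF block holds 10 × 60 × 30 − 9 × 2 = 17982 frames. 3590 ÷ 17982 → 0 full blocks, remainder 3590.
Within the partial block the first minute is 1800 frames and each further minute 1798, so 1 further minute boundary passed. Total skipped labels = 18 × 0 + 2 × 1 = 2.
Non-drop label index = 3590 + 2 = 3592; at 30 labels/s that is 00:01:59:22, i.e. DF 00:01:59;22.

00:01:59;22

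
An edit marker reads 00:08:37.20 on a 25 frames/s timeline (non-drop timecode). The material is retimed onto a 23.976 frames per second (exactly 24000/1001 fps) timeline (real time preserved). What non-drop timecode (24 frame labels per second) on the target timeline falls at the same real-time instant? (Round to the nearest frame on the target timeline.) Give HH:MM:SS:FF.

00:08:37:07

Source frame index: (0×3600 + 8×60 + 37) × 25 + 20 = 12945.
Real time: 12945 / (25) = 2589/5 s.
Target frame: (2589/5) × (24000/1001) = 12427200/1001 ≈ 12414.785 → 12415.
At 24 labels/s: frame 12415 → 00:08:37:07.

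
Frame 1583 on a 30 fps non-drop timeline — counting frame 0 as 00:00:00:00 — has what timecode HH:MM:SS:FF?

00:00:52:23

1583 ÷ 30 = 52 full seconds, remainder 23 frames.
52 s = 0 h 0 min 52 s.
Timecode: 00:00:52:23.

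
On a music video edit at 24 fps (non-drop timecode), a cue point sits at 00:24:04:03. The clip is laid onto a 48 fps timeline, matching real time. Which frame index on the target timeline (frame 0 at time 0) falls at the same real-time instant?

frame 69318

Source frame index: (0×3600 + 24×60 + 4) × 24 + 3 = 34659.
Real time: 34659 / (24) = 11553/8 s.
Target frame: (11553/8) × (48) = 69318.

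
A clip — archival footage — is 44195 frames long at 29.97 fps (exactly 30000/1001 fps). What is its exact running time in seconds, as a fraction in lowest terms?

Running time = 44195 ÷ (30000/1001) = 44195 × 1001/30000 = 8847839/6000 s.

8847839/6000 seconds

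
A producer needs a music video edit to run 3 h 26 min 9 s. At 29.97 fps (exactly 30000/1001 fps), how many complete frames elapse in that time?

370699 frames

3 h 26 min 9 s = 12369 s.
Frames = 12369 × 30000/1001 = 53010000/143 ≈ 370699.3007.
Complete frames: 370699.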